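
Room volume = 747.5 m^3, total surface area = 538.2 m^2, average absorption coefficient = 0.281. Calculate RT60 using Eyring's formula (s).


Given values:
  V = 747.5 m^3, S = 538.2 m^2, alpha = 0.281
Formula: RT60 = 0.161 * V / (-S * ln(1 - alpha))
Compute ln(1 - 0.281) = ln(0.719) = -0.329894
Denominator: -538.2 * -0.329894 = 177.549
Numerator: 0.161 * 747.5 = 120.3475
RT60 = 120.3475 / 177.549 = 0.678

0.678 s


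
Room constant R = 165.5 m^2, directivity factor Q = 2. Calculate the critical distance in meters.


Given values:
  R = 165.5 m^2, Q = 2
Formula: d_c = 0.141 * sqrt(Q * R)
Compute Q * R = 2 * 165.5 = 331.0
Compute sqrt(331.0) = 18.1934
d_c = 0.141 * 18.1934 = 2.565

2.565 m


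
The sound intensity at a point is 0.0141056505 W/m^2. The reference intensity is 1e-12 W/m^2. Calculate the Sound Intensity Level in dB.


Given values:
  I = 0.0141056505 W/m^2
  I_ref = 1e-12 W/m^2
Formula: SIL = 10 * log10(I / I_ref)
Compute ratio: I / I_ref = 14105650500
Compute log10: log10(14105650500) = 10.149393
Multiply: SIL = 10 * 10.149393 = 101.49

101.49 dB


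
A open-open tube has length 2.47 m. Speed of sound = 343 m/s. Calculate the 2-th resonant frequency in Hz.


Given values:
  Tube type: open-open, L = 2.47 m, c = 343 m/s, n = 2
Formula: f_n = n * c / (2 * L)
Compute 2 * L = 2 * 2.47 = 4.94
f = 2 * 343 / 4.94
f = 138.87

138.87 Hz


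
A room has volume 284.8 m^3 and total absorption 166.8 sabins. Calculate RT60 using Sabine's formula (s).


Given values:
  V = 284.8 m^3
  A = 166.8 sabins
Formula: RT60 = 0.161 * V / A
Numerator: 0.161 * 284.8 = 45.8528
RT60 = 45.8528 / 166.8 = 0.275

0.275 s


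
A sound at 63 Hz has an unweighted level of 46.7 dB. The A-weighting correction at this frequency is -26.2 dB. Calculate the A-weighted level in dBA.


Given values:
  SPL = 46.7 dB
  A-weighting at 63 Hz = -26.2 dB
Formula: L_A = SPL + A_weight
L_A = 46.7 + (-26.2)
L_A = 20.5

20.5 dBA


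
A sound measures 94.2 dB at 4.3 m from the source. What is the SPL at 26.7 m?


Given values:
  SPL1 = 94.2 dB, r1 = 4.3 m, r2 = 26.7 m
Formula: SPL2 = SPL1 - 20 * log10(r2 / r1)
Compute ratio: r2 / r1 = 26.7 / 4.3 = 6.2093
Compute log10: log10(6.2093) = 0.793043
Compute drop: 20 * 0.793043 = 15.8609
SPL2 = 94.2 - 15.8609 = 78.34

78.34 dB


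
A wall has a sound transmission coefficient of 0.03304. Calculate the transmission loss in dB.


Given values:
  tau = 0.03304
Formula: TL = 10 * log10(1 / tau)
Compute 1 / tau = 1 / 0.03304 = 30.2663
Compute log10(30.2663) = 1.480959
TL = 10 * 1.480959 = 14.81

14.81 dB


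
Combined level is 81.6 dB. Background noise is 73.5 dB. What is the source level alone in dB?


Given values:
  L_total = 81.6 dB, L_bg = 73.5 dB
Formula: L_source = 10 * log10(10^(L_total/10) - 10^(L_bg/10))
Convert to linear:
  10^(81.6/10) = 144543977.0746
  10^(73.5/10) = 22387211.3857
Difference: 144543977.0746 - 22387211.3857 = 122156765.6889
L_source = 10 * log10(122156765.6889) = 80.87

80.87 dB


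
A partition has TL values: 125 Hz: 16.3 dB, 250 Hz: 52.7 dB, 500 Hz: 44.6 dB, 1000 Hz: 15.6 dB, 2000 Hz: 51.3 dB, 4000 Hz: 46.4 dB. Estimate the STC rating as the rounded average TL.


Given TL values at each frequency:
  125 Hz: 16.3 dB
  250 Hz: 52.7 dB
  500 Hz: 44.6 dB
  1000 Hz: 15.6 dB
  2000 Hz: 51.3 dB
  4000 Hz: 46.4 dB
Formula: STC ~ round(average of TL values)
Sum = 16.3 + 52.7 + 44.6 + 15.6 + 51.3 + 46.4 = 226.9
Average = 226.9 / 6 = 37.82
Rounded: 38

38


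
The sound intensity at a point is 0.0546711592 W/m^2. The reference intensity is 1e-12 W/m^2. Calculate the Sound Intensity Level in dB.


Given values:
  I = 0.0546711592 W/m^2
  I_ref = 1e-12 W/m^2
Formula: SIL = 10 * log10(I / I_ref)
Compute ratio: I / I_ref = 54671159200
Compute log10: log10(54671159200) = 10.737758
Multiply: SIL = 10 * 10.737758 = 107.38

107.38 dB


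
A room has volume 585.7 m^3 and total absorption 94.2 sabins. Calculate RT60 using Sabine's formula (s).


Given values:
  V = 585.7 m^3
  A = 94.2 sabins
Formula: RT60 = 0.161 * V / A
Numerator: 0.161 * 585.7 = 94.2977
RT60 = 94.2977 / 94.2 = 1.001

1.001 s


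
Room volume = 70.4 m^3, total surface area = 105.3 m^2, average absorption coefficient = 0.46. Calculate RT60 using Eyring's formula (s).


Given values:
  V = 70.4 m^3, S = 105.3 m^2, alpha = 0.46
Formula: RT60 = 0.161 * V / (-S * ln(1 - alpha))
Compute ln(1 - 0.46) = ln(0.54) = -0.616186
Denominator: -105.3 * -0.616186 = 64.8844
Numerator: 0.161 * 70.4 = 11.3344
RT60 = 11.3344 / 64.8844 = 0.175

0.175 s


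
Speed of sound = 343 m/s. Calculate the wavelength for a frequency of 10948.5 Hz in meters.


Given values:
  c = 343 m/s, f = 10948.5 Hz
Formula: lambda = c / f
lambda = 343 / 10948.5
lambda = 0.0313

0.0313 m


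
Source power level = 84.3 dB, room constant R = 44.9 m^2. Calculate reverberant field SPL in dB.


Given values:
  Lw = 84.3 dB, R = 44.9 m^2
Formula: SPL = Lw + 10 * log10(4 / R)
Compute 4 / R = 4 / 44.9 = 0.089087
Compute 10 * log10(0.089087) = -10.5019
SPL = 84.3 + (-10.5019) = 73.8

73.8 dB


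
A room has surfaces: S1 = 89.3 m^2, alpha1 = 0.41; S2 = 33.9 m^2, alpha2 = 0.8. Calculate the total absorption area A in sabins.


Given surfaces:
  Surface 1: 89.3 * 0.41 = 36.613
  Surface 2: 33.9 * 0.8 = 27.12
Formula: A = sum(Si * alpha_i)
A = 36.613 + 27.12
A = 63.73

63.73 sabins


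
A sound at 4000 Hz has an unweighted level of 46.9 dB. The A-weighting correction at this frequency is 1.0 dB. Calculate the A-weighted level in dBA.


Given values:
  SPL = 46.9 dB
  A-weighting at 4000 Hz = 1.0 dB
Formula: L_A = SPL + A_weight
L_A = 46.9 + (1.0)
L_A = 47.9

47.9 dBA


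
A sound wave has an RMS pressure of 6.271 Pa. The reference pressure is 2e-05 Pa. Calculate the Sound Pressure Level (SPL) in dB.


Given values:
  p = 6.271 Pa
  p_ref = 2e-05 Pa
Formula: SPL = 20 * log10(p / p_ref)
Compute ratio: p / p_ref = 6.271 / 2e-05 = 313550
Compute log10: log10(313550) = 5.496307
Multiply: SPL = 20 * 5.496307 = 109.93

109.93 dB


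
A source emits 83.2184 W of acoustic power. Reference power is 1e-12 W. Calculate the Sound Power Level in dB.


Given values:
  W = 83.2184 W
  W_ref = 1e-12 W
Formula: SWL = 10 * log10(W / W_ref)
Compute ratio: W / W_ref = 83218400000000
Compute log10: log10(83218400000000) = 13.920219
Multiply: SWL = 10 * 13.920219 = 139.2

139.2 dB


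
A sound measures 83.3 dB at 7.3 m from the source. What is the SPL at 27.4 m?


Given values:
  SPL1 = 83.3 dB, r1 = 7.3 m, r2 = 27.4 m
Formula: SPL2 = SPL1 - 20 * log10(r2 / r1)
Compute ratio: r2 / r1 = 27.4 / 7.3 = 3.7534
Compute log10: log10(3.7534) = 0.574425
Compute drop: 20 * 0.574425 = 11.4885
SPL2 = 83.3 - 11.4885 = 71.81

71.81 dB


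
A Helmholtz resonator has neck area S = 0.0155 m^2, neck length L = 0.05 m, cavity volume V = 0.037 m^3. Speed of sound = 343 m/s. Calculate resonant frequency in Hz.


Given values:
  S = 0.0155 m^2, L = 0.05 m, V = 0.037 m^3, c = 343 m/s
Formula: f = (c / (2*pi)) * sqrt(S / (V * L))
Compute V * L = 0.037 * 0.05 = 0.00185
Compute S / (V * L) = 0.0155 / 0.00185 = 8.3784
Compute sqrt(8.3784) = 2.894547
Compute c / (2*pi) = 343 / 6.283185 = 54.590148
f = 54.590148 * 2.894547 = 158.01

158.01 Hz


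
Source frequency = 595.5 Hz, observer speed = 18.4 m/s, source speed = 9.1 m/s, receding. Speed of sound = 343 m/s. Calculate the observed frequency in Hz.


Given values:
  f_s = 595.5 Hz, v_o = 18.4 m/s, v_s = 9.1 m/s
  Direction: receding
Formula: f_o = f_s * (c - v_o) / (c + v_s)
Numerator: c - v_o = 343 - 18.4 = 324.6
Denominator: c + v_s = 343 + 9.1 = 352.1
f_o = 595.5 * 324.6 / 352.1 = 548.99

548.99 Hz


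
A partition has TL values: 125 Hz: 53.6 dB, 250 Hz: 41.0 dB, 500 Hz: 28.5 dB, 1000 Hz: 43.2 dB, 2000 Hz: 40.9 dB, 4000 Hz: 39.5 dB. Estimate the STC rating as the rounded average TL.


Given TL values at each frequency:
  125 Hz: 53.6 dB
  250 Hz: 41.0 dB
  500 Hz: 28.5 dB
  1000 Hz: 43.2 dB
  2000 Hz: 40.9 dB
  4000 Hz: 39.5 dB
Formula: STC ~ round(average of TL values)
Sum = 53.6 + 41.0 + 28.5 + 43.2 + 40.9 + 39.5 = 246.7
Average = 246.7 / 6 = 41.12
Rounded: 41

41


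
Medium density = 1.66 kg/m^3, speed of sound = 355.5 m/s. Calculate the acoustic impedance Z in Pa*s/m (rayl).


Given values:
  rho = 1.66 kg/m^3
  c = 355.5 m/s
Formula: Z = rho * c
Z = 1.66 * 355.5
Z = 590.13

590.13 rayl


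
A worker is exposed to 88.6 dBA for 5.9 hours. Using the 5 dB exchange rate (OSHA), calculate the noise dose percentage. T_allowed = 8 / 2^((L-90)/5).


Given values:
  L = 88.6 dBA, T = 5.9 hours
Formula: T_allowed = 8 / 2^((L - 90) / 5)
Compute exponent: (88.6 - 90) / 5 = -0.28
Compute 2^(-0.28) = 0.823591
T_allowed = 8 / 0.823591 = 9.713559 hours
Dose = (T / T_allowed) * 100
Dose = (5.9 / 9.713559) * 100 = 60.74

60.74 %


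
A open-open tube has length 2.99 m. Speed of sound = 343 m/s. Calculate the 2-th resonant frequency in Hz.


Given values:
  Tube type: open-open, L = 2.99 m, c = 343 m/s, n = 2
Formula: f_n = n * c / (2 * L)
Compute 2 * L = 2 * 2.99 = 5.98
f = 2 * 343 / 5.98
f = 114.72

114.72 Hz


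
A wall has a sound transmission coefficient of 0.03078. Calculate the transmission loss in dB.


Given values:
  tau = 0.03078
Formula: TL = 10 * log10(1 / tau)
Compute 1 / tau = 1 / 0.03078 = 32.4886
Compute log10(32.4886) = 1.511731
TL = 10 * 1.511731 = 15.12

15.12 dB


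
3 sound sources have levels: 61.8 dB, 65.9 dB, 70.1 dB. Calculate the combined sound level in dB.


Formula: L_total = 10 * log10( sum(10^(Li/10)) )
  Source 1: 10^(61.8/10) = 1513561.2484
  Source 2: 10^(65.9/10) = 3890451.4499
  Source 3: 10^(70.1/10) = 10232929.9228
Sum of linear values = 15636942.6211
L_total = 10 * log10(15636942.6211) = 71.94

71.94 dB


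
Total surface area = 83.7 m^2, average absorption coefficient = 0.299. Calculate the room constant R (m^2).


Given values:
  S = 83.7 m^2, alpha = 0.299
Formula: R = S * alpha / (1 - alpha)
Numerator: 83.7 * 0.299 = 25.0263
Denominator: 1 - 0.299 = 0.701
R = 25.0263 / 0.701 = 35.7

35.7 m^2


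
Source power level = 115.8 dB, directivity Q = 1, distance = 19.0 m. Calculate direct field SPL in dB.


Given values:
  Lw = 115.8 dB, Q = 1, r = 19.0 m
Formula: SPL = Lw + 10 * log10(Q / (4 * pi * r^2))
Compute 4 * pi * r^2 = 4 * pi * 19.0^2 = 4536.4598
Compute Q / denom = 1 / 4536.4598 = 0.00022044
Compute 10 * log10(0.00022044) = -36.5671
SPL = 115.8 + (-36.5671) = 79.23

79.23 dB


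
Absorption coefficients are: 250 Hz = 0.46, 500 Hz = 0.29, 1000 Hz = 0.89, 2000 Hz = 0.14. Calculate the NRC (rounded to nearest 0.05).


Given values:
  a_250 = 0.46, a_500 = 0.29
  a_1000 = 0.89, a_2000 = 0.14
Formula: NRC = (a250 + a500 + a1000 + a2000) / 4
Sum = 0.46 + 0.29 + 0.89 + 0.14 = 1.78
NRC = 1.78 / 4 = 0.445
Rounded to nearest 0.05: 0.45

0.45


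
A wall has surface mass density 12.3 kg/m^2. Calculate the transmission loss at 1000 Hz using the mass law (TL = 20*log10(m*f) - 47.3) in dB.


Given values:
  m = 12.3 kg/m^2, f = 1000 Hz
Formula: TL = 20 * log10(m * f) - 47.3
Compute m * f = 12.3 * 1000 = 12300.0
Compute log10(12300.0) = 4.089905
Compute 20 * 4.089905 = 81.7981
TL = 81.7981 - 47.3 = 34.5

34.5 dB


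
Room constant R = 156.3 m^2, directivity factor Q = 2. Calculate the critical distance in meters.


Given values:
  R = 156.3 m^2, Q = 2
Formula: d_c = 0.141 * sqrt(Q * R)
Compute Q * R = 2 * 156.3 = 312.6
Compute sqrt(312.6) = 17.6805
d_c = 0.141 * 17.6805 = 2.493

2.493 m


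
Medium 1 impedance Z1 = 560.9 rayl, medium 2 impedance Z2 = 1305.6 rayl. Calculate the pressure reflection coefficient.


Given values:
  Z1 = 560.9 rayl, Z2 = 1305.6 rayl
Formula: R = (Z2 - Z1) / (Z2 + Z1)
Numerator: Z2 - Z1 = 1305.6 - 560.9 = 744.7
Denominator: Z2 + Z1 = 1305.6 + 560.9 = 1866.5
R = 744.7 / 1866.5 = 0.399

0.399


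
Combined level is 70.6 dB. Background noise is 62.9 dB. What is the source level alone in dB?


Given values:
  L_total = 70.6 dB, L_bg = 62.9 dB
Formula: L_source = 10 * log10(10^(L_total/10) - 10^(L_bg/10))
Convert to linear:
  10^(70.6/10) = 11481536.215
  10^(62.9/10) = 1949844.5998
Difference: 11481536.215 - 1949844.5998 = 9531691.6152
L_source = 10 * log10(9531691.6152) = 69.79

69.79 dB


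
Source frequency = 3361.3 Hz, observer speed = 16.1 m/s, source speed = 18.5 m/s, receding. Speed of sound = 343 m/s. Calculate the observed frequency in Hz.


Given values:
  f_s = 3361.3 Hz, v_o = 16.1 m/s, v_s = 18.5 m/s
  Direction: receding
Formula: f_o = f_s * (c - v_o) / (c + v_s)
Numerator: c - v_o = 343 - 16.1 = 326.9
Denominator: c + v_s = 343 + 18.5 = 361.5
f_o = 3361.3 * 326.9 / 361.5 = 3039.58

3039.58 Hz


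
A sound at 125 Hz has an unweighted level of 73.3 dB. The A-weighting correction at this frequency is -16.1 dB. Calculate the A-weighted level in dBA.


Given values:
  SPL = 73.3 dB
  A-weighting at 125 Hz = -16.1 dB
Formula: L_A = SPL + A_weight
L_A = 73.3 + (-16.1)
L_A = 57.2

57.2 dBA


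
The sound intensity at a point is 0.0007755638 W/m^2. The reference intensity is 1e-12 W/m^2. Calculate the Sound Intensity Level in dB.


Given values:
  I = 0.0007755638 W/m^2
  I_ref = 1e-12 W/m^2
Formula: SIL = 10 * log10(I / I_ref)
Compute ratio: I / I_ref = 775563800
Compute log10: log10(775563800) = 8.889618
Multiply: SIL = 10 * 8.889618 = 88.9

88.9 dB


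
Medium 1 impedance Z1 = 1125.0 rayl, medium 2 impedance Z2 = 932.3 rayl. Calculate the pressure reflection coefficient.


Given values:
  Z1 = 1125.0 rayl, Z2 = 932.3 rayl
Formula: R = (Z2 - Z1) / (Z2 + Z1)
Numerator: Z2 - Z1 = 932.3 - 1125.0 = -192.7
Denominator: Z2 + Z1 = 932.3 + 1125.0 = 2057.3
R = -192.7 / 2057.3 = -0.0937

-0.0937


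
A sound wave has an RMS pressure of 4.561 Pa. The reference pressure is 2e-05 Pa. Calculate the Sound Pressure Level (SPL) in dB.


Given values:
  p = 4.561 Pa
  p_ref = 2e-05 Pa
Formula: SPL = 20 * log10(p / p_ref)
Compute ratio: p / p_ref = 4.561 / 2e-05 = 228050
Compute log10: log10(228050) = 5.35803
Multiply: SPL = 20 * 5.35803 = 107.16

107.16 dB


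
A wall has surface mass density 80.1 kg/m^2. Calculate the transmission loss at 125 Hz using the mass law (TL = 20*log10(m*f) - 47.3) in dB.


Given values:
  m = 80.1 kg/m^2, f = 125 Hz
Formula: TL = 20 * log10(m * f) - 47.3
Compute m * f = 80.1 * 125 = 10012.5
Compute log10(10012.5) = 4.000543
Compute 20 * 4.000543 = 80.0109
TL = 80.0109 - 47.3 = 32.71

32.71 dB


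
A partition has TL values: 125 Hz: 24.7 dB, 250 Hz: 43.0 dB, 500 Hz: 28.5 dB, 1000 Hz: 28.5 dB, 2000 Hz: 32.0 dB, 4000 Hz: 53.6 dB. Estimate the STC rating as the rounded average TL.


Given TL values at each frequency:
  125 Hz: 24.7 dB
  250 Hz: 43.0 dB
  500 Hz: 28.5 dB
  1000 Hz: 28.5 dB
  2000 Hz: 32.0 dB
  4000 Hz: 53.6 dB
Formula: STC ~ round(average of TL values)
Sum = 24.7 + 43.0 + 28.5 + 28.5 + 32.0 + 53.6 = 210.3
Average = 210.3 / 6 = 35.05
Rounded: 35

35


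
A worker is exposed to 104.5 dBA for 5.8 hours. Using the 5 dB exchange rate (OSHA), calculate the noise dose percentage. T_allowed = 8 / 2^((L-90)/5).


Given values:
  L = 104.5 dBA, T = 5.8 hours
Formula: T_allowed = 8 / 2^((L - 90) / 5)
Compute exponent: (104.5 - 90) / 5 = 2.9
Compute 2^(2.9) = 7.464264
T_allowed = 8 / 7.464264 = 1.071773 hours
Dose = (T / T_allowed) * 100
Dose = (5.8 / 1.071773) * 100 = 541.16

541.16 %


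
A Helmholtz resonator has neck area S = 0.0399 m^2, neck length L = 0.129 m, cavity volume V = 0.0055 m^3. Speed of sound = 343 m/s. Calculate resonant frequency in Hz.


Given values:
  S = 0.0399 m^2, L = 0.129 m, V = 0.0055 m^3, c = 343 m/s
Formula: f = (c / (2*pi)) * sqrt(S / (V * L))
Compute V * L = 0.0055 * 0.129 = 0.0007095
Compute S / (V * L) = 0.0399 / 0.0007095 = 56.2368
Compute sqrt(56.2368) = 7.49912
Compute c / (2*pi) = 343 / 6.283185 = 54.590148
f = 54.590148 * 7.49912 = 409.38

409.38 Hz


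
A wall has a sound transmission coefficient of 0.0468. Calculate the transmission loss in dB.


Given values:
  tau = 0.0468
Formula: TL = 10 * log10(1 / tau)
Compute 1 / tau = 1 / 0.0468 = 21.3675
Compute log10(21.3675) = 1.329754
TL = 10 * 1.329754 = 13.3

13.3 dB


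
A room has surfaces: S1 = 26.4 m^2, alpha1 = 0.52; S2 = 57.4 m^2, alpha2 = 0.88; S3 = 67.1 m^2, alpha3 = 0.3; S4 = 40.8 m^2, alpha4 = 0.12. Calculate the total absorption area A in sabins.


Given surfaces:
  Surface 1: 26.4 * 0.52 = 13.728
  Surface 2: 57.4 * 0.88 = 50.512
  Surface 3: 67.1 * 0.3 = 20.13
  Surface 4: 40.8 * 0.12 = 4.896
Formula: A = sum(Si * alpha_i)
A = 13.728 + 50.512 + 20.13 + 4.896
A = 89.27

89.27 sabins


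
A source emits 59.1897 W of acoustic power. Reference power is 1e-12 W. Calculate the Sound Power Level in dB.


Given values:
  W = 59.1897 W
  W_ref = 1e-12 W
Formula: SWL = 10 * log10(W / W_ref)
Compute ratio: W / W_ref = 59189700000000
Compute log10: log10(59189700000000) = 13.772246
Multiply: SWL = 10 * 13.772246 = 137.72

137.72 dB


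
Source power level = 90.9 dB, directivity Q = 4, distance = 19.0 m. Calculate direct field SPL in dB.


Given values:
  Lw = 90.9 dB, Q = 4, r = 19.0 m
Formula: SPL = Lw + 10 * log10(Q / (4 * pi * r^2))
Compute 4 * pi * r^2 = 4 * pi * 19.0^2 = 4536.4598
Compute Q / denom = 4 / 4536.4598 = 0.00088174
Compute 10 * log10(0.00088174) = -30.5466
SPL = 90.9 + (-30.5466) = 60.35

60.35 dB


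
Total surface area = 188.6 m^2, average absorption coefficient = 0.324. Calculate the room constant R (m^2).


Given values:
  S = 188.6 m^2, alpha = 0.324
Formula: R = S * alpha / (1 - alpha)
Numerator: 188.6 * 0.324 = 61.1064
Denominator: 1 - 0.324 = 0.676
R = 61.1064 / 0.676 = 90.39

90.39 m^2


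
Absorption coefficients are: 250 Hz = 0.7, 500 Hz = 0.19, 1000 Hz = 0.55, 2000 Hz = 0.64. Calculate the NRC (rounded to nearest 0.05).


Given values:
  a_250 = 0.7, a_500 = 0.19
  a_1000 = 0.55, a_2000 = 0.64
Formula: NRC = (a250 + a500 + a1000 + a2000) / 4
Sum = 0.7 + 0.19 + 0.55 + 0.64 = 2.08
NRC = 2.08 / 4 = 0.52
Rounded to nearest 0.05: 0.5

0.5


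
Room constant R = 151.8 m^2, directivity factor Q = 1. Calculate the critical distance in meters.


Given values:
  R = 151.8 m^2, Q = 1
Formula: d_c = 0.141 * sqrt(Q * R)
Compute Q * R = 1 * 151.8 = 151.8
Compute sqrt(151.8) = 12.3207
d_c = 0.141 * 12.3207 = 1.737

1.737 m


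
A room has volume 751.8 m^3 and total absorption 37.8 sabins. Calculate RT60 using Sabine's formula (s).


Given values:
  V = 751.8 m^3
  A = 37.8 sabins
Formula: RT60 = 0.161 * V / A
Numerator: 0.161 * 751.8 = 121.0398
RT60 = 121.0398 / 37.8 = 3.202

3.202 s


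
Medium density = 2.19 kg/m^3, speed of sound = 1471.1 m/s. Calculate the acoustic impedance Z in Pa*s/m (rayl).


Given values:
  rho = 2.19 kg/m^3
  c = 1471.1 m/s
Formula: Z = rho * c
Z = 2.19 * 1471.1
Z = 3221.71

3221.71 rayl


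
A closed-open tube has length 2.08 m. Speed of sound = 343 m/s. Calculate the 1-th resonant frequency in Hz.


Given values:
  Tube type: closed-open, L = 2.08 m, c = 343 m/s, n = 1
Formula: f_n = (2n - 1) * c / (4 * L)
Compute 2n - 1 = 2*1 - 1 = 1
Compute 4 * L = 4 * 2.08 = 8.32
f = 1 * 343 / 8.32
f = 41.23

41.23 Hz


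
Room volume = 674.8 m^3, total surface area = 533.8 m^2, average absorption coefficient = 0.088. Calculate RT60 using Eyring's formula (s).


Given values:
  V = 674.8 m^3, S = 533.8 m^2, alpha = 0.088
Formula: RT60 = 0.161 * V / (-S * ln(1 - alpha))
Compute ln(1 - 0.088) = ln(0.912) = -0.092115
Denominator: -533.8 * -0.092115 = 49.171
Numerator: 0.161 * 674.8 = 108.6428
RT60 = 108.6428 / 49.171 = 2.209

2.209 s


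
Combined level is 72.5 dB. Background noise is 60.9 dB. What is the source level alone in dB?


Given values:
  L_total = 72.5 dB, L_bg = 60.9 dB
Formula: L_source = 10 * log10(10^(L_total/10) - 10^(L_bg/10))
Convert to linear:
  10^(72.5/10) = 17782794.1004
  10^(60.9/10) = 1230268.7708
Difference: 17782794.1004 - 1230268.7708 = 16552525.3296
L_source = 10 * log10(16552525.3296) = 72.19

72.19 dB


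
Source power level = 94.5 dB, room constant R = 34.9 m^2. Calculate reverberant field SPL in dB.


Given values:
  Lw = 94.5 dB, R = 34.9 m^2
Formula: SPL = Lw + 10 * log10(4 / R)
Compute 4 / R = 4 / 34.9 = 0.114613
Compute 10 * log10(0.114613) = -9.4077
SPL = 94.5 + (-9.4077) = 85.09

85.09 dB


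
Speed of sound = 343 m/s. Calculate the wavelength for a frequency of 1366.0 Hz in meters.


Given values:
  c = 343 m/s, f = 1366.0 Hz
Formula: lambda = c / f
lambda = 343 / 1366.0
lambda = 0.2511

0.2511 m


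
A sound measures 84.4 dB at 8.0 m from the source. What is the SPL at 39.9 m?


Given values:
  SPL1 = 84.4 dB, r1 = 8.0 m, r2 = 39.9 m
Formula: SPL2 = SPL1 - 20 * log10(r2 / r1)
Compute ratio: r2 / r1 = 39.9 / 8.0 = 4.9875
Compute log10: log10(4.9875) = 0.697883
Compute drop: 20 * 0.697883 = 13.9577
SPL2 = 84.4 - 13.9577 = 70.44

70.44 dB


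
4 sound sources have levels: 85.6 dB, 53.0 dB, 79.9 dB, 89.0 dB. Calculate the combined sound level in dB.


Formula: L_total = 10 * log10( sum(10^(Li/10)) )
  Source 1: 10^(85.6/10) = 363078054.7701
  Source 2: 10^(53.0/10) = 199526.2315
  Source 3: 10^(79.9/10) = 97723722.0956
  Source 4: 10^(89.0/10) = 794328234.7243
Sum of linear values = 1255329537.8215
L_total = 10 * log10(1255329537.8215) = 90.99

90.99 dB


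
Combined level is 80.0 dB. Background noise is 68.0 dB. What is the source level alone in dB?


Given values:
  L_total = 80.0 dB, L_bg = 68.0 dB
Formula: L_source = 10 * log10(10^(L_total/10) - 10^(L_bg/10))
Convert to linear:
  10^(80.0/10) = 100000000.0
  10^(68.0/10) = 6309573.4448
Difference: 100000000.0 - 6309573.4448 = 93690426.5552
L_source = 10 * log10(93690426.5552) = 79.72

79.72 dB


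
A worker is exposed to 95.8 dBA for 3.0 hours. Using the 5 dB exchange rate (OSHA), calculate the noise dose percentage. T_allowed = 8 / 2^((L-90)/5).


Given values:
  L = 95.8 dBA, T = 3.0 hours
Formula: T_allowed = 8 / 2^((L - 90) / 5)
Compute exponent: (95.8 - 90) / 5 = 1.16
Compute 2^(1.16) = 2.234574
T_allowed = 8 / 2.234574 = 3.580101 hours
Dose = (T / T_allowed) * 100
Dose = (3.0 / 3.580101) * 100 = 83.8

83.8 %


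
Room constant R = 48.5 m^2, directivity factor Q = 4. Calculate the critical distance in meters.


Given values:
  R = 48.5 m^2, Q = 4
Formula: d_c = 0.141 * sqrt(Q * R)
Compute Q * R = 4 * 48.5 = 194.0
Compute sqrt(194.0) = 13.9284
d_c = 0.141 * 13.9284 = 1.964

1.964 m


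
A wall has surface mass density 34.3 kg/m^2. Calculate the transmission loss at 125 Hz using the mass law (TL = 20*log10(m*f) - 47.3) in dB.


Given values:
  m = 34.3 kg/m^2, f = 125 Hz
Formula: TL = 20 * log10(m * f) - 47.3
Compute m * f = 34.3 * 125 = 4287.5
Compute log10(4287.5) = 3.632204
Compute 20 * 3.632204 = 72.6441
TL = 72.6441 - 47.3 = 25.34

25.34 dB


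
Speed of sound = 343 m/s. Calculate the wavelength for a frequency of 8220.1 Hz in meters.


Given values:
  c = 343 m/s, f = 8220.1 Hz
Formula: lambda = c / f
lambda = 343 / 8220.1
lambda = 0.0417

0.0417 m


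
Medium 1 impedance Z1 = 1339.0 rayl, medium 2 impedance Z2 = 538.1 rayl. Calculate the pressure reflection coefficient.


Given values:
  Z1 = 1339.0 rayl, Z2 = 538.1 rayl
Formula: R = (Z2 - Z1) / (Z2 + Z1)
Numerator: Z2 - Z1 = 538.1 - 1339.0 = -800.9
Denominator: Z2 + Z1 = 538.1 + 1339.0 = 1877.1
R = -800.9 / 1877.1 = -0.4267

-0.4267


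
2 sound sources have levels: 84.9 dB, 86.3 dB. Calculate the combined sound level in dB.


Formula: L_total = 10 * log10( sum(10^(Li/10)) )
  Source 1: 10^(84.9/10) = 309029543.2514
  Source 2: 10^(86.3/10) = 426579518.8016
Sum of linear values = 735609062.053
L_total = 10 * log10(735609062.053) = 88.67

88.67 dB


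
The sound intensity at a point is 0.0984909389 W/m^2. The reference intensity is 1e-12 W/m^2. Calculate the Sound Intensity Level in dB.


Given values:
  I = 0.0984909389 W/m^2
  I_ref = 1e-12 W/m^2
Formula: SIL = 10 * log10(I / I_ref)
Compute ratio: I / I_ref = 98490938900
Compute log10: log10(98490938900) = 10.993396
Multiply: SIL = 10 * 10.993396 = 109.93

109.93 dB


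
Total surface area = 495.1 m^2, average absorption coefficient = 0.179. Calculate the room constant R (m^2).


Given values:
  S = 495.1 m^2, alpha = 0.179
Formula: R = S * alpha / (1 - alpha)
Numerator: 495.1 * 0.179 = 88.6229
Denominator: 1 - 0.179 = 0.821
R = 88.6229 / 0.821 = 107.95

107.95 m^2


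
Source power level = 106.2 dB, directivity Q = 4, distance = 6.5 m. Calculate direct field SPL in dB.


Given values:
  Lw = 106.2 dB, Q = 4, r = 6.5 m
Formula: SPL = Lw + 10 * log10(Q / (4 * pi * r^2))
Compute 4 * pi * r^2 = 4 * pi * 6.5^2 = 530.9292
Compute Q / denom = 4 / 530.9292 = 0.00753396
Compute 10 * log10(0.00753396) = -21.2298
SPL = 106.2 + (-21.2298) = 84.97

84.97 dB


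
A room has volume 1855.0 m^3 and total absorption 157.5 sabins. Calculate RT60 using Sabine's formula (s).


Given values:
  V = 1855.0 m^3
  A = 157.5 sabins
Formula: RT60 = 0.161 * V / A
Numerator: 0.161 * 1855.0 = 298.655
RT60 = 298.655 / 157.5 = 1.896

1.896 s


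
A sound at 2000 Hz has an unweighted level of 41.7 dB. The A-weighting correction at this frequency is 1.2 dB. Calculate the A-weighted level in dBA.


Given values:
  SPL = 41.7 dB
  A-weighting at 2000 Hz = 1.2 dB
Formula: L_A = SPL + A_weight
L_A = 41.7 + (1.2)
L_A = 42.9

42.9 dBA


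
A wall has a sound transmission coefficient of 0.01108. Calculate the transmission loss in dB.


Given values:
  tau = 0.01108
Formula: TL = 10 * log10(1 / tau)
Compute 1 / tau = 1 / 0.01108 = 90.2527
Compute log10(90.2527) = 1.95546
TL = 10 * 1.95546 = 19.55

19.55 dB


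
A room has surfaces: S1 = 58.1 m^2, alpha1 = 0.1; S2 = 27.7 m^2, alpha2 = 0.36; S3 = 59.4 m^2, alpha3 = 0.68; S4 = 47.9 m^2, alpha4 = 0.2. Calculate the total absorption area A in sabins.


Given surfaces:
  Surface 1: 58.1 * 0.1 = 5.81
  Surface 2: 27.7 * 0.36 = 9.972
  Surface 3: 59.4 * 0.68 = 40.392
  Surface 4: 47.9 * 0.2 = 9.58
Formula: A = sum(Si * alpha_i)
A = 5.81 + 9.972 + 40.392 + 9.58
A = 65.75

65.75 sabins


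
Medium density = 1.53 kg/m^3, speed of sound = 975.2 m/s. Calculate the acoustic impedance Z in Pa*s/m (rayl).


Given values:
  rho = 1.53 kg/m^3
  c = 975.2 m/s
Formula: Z = rho * c
Z = 1.53 * 975.2
Z = 1492.06

1492.06 rayl


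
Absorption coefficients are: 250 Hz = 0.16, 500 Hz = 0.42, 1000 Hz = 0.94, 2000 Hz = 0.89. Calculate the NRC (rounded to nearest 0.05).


Given values:
  a_250 = 0.16, a_500 = 0.42
  a_1000 = 0.94, a_2000 = 0.89
Formula: NRC = (a250 + a500 + a1000 + a2000) / 4
Sum = 0.16 + 0.42 + 0.94 + 0.89 = 2.41
NRC = 2.41 / 4 = 0.6025
Rounded to nearest 0.05: 0.6

0.6


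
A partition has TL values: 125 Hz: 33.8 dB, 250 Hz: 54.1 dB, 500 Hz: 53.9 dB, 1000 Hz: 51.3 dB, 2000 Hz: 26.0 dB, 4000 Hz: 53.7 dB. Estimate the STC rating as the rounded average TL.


Given TL values at each frequency:
  125 Hz: 33.8 dB
  250 Hz: 54.1 dB
  500 Hz: 53.9 dB
  1000 Hz: 51.3 dB
  2000 Hz: 26.0 dB
  4000 Hz: 53.7 dB
Formula: STC ~ round(average of TL values)
Sum = 33.8 + 54.1 + 53.9 + 51.3 + 26.0 + 53.7 = 272.8
Average = 272.8 / 6 = 45.47
Rounded: 45

45


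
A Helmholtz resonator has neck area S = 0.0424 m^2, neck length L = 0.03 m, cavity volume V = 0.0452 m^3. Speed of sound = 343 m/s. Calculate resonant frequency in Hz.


Given values:
  S = 0.0424 m^2, L = 0.03 m, V = 0.0452 m^3, c = 343 m/s
Formula: f = (c / (2*pi)) * sqrt(S / (V * L))
Compute V * L = 0.0452 * 0.03 = 0.001356
Compute S / (V * L) = 0.0424 / 0.001356 = 31.2684
Compute sqrt(31.2684) = 5.591815
Compute c / (2*pi) = 343 / 6.283185 = 54.590148
f = 54.590148 * 5.591815 = 305.26

305.26 Hz


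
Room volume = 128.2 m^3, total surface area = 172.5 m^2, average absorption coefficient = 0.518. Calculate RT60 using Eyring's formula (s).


Given values:
  V = 128.2 m^3, S = 172.5 m^2, alpha = 0.518
Formula: RT60 = 0.161 * V / (-S * ln(1 - alpha))
Compute ln(1 - 0.518) = ln(0.482) = -0.729811
Denominator: -172.5 * -0.729811 = 125.8924
Numerator: 0.161 * 128.2 = 20.6402
RT60 = 20.6402 / 125.8924 = 0.164

0.164 s


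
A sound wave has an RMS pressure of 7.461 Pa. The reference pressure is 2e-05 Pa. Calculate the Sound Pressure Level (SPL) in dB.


Given values:
  p = 7.461 Pa
  p_ref = 2e-05 Pa
Formula: SPL = 20 * log10(p / p_ref)
Compute ratio: p / p_ref = 7.461 / 2e-05 = 373050
Compute log10: log10(373050) = 5.571767
Multiply: SPL = 20 * 5.571767 = 111.44

111.44 dB


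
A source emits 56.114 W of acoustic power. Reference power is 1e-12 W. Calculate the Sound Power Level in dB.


Given values:
  W = 56.114 W
  W_ref = 1e-12 W
Formula: SWL = 10 * log10(W / W_ref)
Compute ratio: W / W_ref = 56114000000000
Compute log10: log10(56114000000000) = 13.749071
Multiply: SWL = 10 * 13.749071 = 137.49

137.49 dB


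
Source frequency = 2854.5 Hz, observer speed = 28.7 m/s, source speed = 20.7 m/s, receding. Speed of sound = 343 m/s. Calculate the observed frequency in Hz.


Given values:
  f_s = 2854.5 Hz, v_o = 28.7 m/s, v_s = 20.7 m/s
  Direction: receding
Formula: f_o = f_s * (c - v_o) / (c + v_s)
Numerator: c - v_o = 343 - 28.7 = 314.3
Denominator: c + v_s = 343 + 20.7 = 363.7
f_o = 2854.5 * 314.3 / 363.7 = 2466.78

2466.78 Hz


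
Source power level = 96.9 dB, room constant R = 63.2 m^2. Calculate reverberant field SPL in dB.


Given values:
  Lw = 96.9 dB, R = 63.2 m^2
Formula: SPL = Lw + 10 * log10(4 / R)
Compute 4 / R = 4 / 63.2 = 0.063291
Compute 10 * log10(0.063291) = -11.9866
SPL = 96.9 + (-11.9866) = 84.91

84.91 dB


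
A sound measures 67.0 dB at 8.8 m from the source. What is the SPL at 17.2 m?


Given values:
  SPL1 = 67.0 dB, r1 = 8.8 m, r2 = 17.2 m
Formula: SPL2 = SPL1 - 20 * log10(r2 / r1)
Compute ratio: r2 / r1 = 17.2 / 8.8 = 1.9545
Compute log10: log10(1.9545) = 0.291036
Compute drop: 20 * 0.291036 = 5.8207
SPL2 = 67.0 - 5.8207 = 61.18

61.18 dB


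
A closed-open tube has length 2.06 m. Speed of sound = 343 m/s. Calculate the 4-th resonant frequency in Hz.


Given values:
  Tube type: closed-open, L = 2.06 m, c = 343 m/s, n = 4
Formula: f_n = (2n - 1) * c / (4 * L)
Compute 2n - 1 = 2*4 - 1 = 7
Compute 4 * L = 4 * 2.06 = 8.24
f = 7 * 343 / 8.24
f = 291.38

291.38 Hz


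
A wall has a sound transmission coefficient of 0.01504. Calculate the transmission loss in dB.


Given values:
  tau = 0.01504
Formula: TL = 10 * log10(1 / tau)
Compute 1 / tau = 1 / 0.01504 = 66.4894
Compute log10(66.4894) = 1.822752
TL = 10 * 1.822752 = 18.23

18.23 dB


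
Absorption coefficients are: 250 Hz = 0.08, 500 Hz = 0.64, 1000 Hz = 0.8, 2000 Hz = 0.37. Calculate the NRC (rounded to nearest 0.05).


Given values:
  a_250 = 0.08, a_500 = 0.64
  a_1000 = 0.8, a_2000 = 0.37
Formula: NRC = (a250 + a500 + a1000 + a2000) / 4
Sum = 0.08 + 0.64 + 0.8 + 0.37 = 1.89
NRC = 1.89 / 4 = 0.4725
Rounded to nearest 0.05: 0.45

0.45


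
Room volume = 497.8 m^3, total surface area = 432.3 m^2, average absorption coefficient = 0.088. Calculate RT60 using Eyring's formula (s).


Given values:
  V = 497.8 m^3, S = 432.3 m^2, alpha = 0.088
Formula: RT60 = 0.161 * V / (-S * ln(1 - alpha))
Compute ln(1 - 0.088) = ln(0.912) = -0.092115
Denominator: -432.3 * -0.092115 = 39.8213
Numerator: 0.161 * 497.8 = 80.1458
RT60 = 80.1458 / 39.8213 = 2.013

2.013 s


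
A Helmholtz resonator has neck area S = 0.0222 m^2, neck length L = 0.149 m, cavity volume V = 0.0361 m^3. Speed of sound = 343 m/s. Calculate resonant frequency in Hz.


Given values:
  S = 0.0222 m^2, L = 0.149 m, V = 0.0361 m^3, c = 343 m/s
Formula: f = (c / (2*pi)) * sqrt(S / (V * L))
Compute V * L = 0.0361 * 0.149 = 0.0053789
Compute S / (V * L) = 0.0222 / 0.0053789 = 4.1272
Compute sqrt(4.1272) = 2.031551
Compute c / (2*pi) = 343 / 6.283185 = 54.590148
f = 54.590148 * 2.031551 = 110.9

110.9 Hz


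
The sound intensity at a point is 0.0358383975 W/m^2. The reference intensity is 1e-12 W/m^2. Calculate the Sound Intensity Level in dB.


Given values:
  I = 0.0358383975 W/m^2
  I_ref = 1e-12 W/m^2
Formula: SIL = 10 * log10(I / I_ref)
Compute ratio: I / I_ref = 35838397500
Compute log10: log10(35838397500) = 10.554349
Multiply: SIL = 10 * 10.554349 = 105.54

105.54 dB


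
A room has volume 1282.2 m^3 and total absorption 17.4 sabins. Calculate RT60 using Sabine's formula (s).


Given values:
  V = 1282.2 m^3
  A = 17.4 sabins
Formula: RT60 = 0.161 * V / A
Numerator: 0.161 * 1282.2 = 206.4342
RT60 = 206.4342 / 17.4 = 11.864

11.864 s


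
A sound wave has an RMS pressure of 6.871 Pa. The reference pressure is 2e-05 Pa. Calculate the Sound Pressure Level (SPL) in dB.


Given values:
  p = 6.871 Pa
  p_ref = 2e-05 Pa
Formula: SPL = 20 * log10(p / p_ref)
Compute ratio: p / p_ref = 6.871 / 2e-05 = 343550
Compute log10: log10(343550) = 5.53599
Multiply: SPL = 20 * 5.53599 = 110.72

110.72 dB


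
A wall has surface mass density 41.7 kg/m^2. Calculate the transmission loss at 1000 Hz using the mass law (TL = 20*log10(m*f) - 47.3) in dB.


Given values:
  m = 41.7 kg/m^2, f = 1000 Hz
Formula: TL = 20 * log10(m * f) - 47.3
Compute m * f = 41.7 * 1000 = 41700.0
Compute log10(41700.0) = 4.620136
Compute 20 * 4.620136 = 92.4027
TL = 92.4027 - 47.3 = 45.1

45.1 dB


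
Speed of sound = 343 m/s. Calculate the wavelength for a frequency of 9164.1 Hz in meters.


Given values:
  c = 343 m/s, f = 9164.1 Hz
Formula: lambda = c / f
lambda = 343 / 9164.1
lambda = 0.0374

0.0374 m


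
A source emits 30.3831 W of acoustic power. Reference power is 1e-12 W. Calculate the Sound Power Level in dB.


Given values:
  W = 30.3831 W
  W_ref = 1e-12 W
Formula: SWL = 10 * log10(W / W_ref)
Compute ratio: W / W_ref = 30383100000000
Compute log10: log10(30383100000000) = 13.482632
Multiply: SWL = 10 * 13.482632 = 134.83

134.83 dB


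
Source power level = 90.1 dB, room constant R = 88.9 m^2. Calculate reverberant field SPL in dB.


Given values:
  Lw = 90.1 dB, R = 88.9 m^2
Formula: SPL = Lw + 10 * log10(4 / R)
Compute 4 / R = 4 / 88.9 = 0.044994
Compute 10 * log10(0.044994) = -13.4685
SPL = 90.1 + (-13.4685) = 76.63

76.63 dB


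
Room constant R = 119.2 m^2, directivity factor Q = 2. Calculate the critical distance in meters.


Given values:
  R = 119.2 m^2, Q = 2
Formula: d_c = 0.141 * sqrt(Q * R)
Compute Q * R = 2 * 119.2 = 238.4
Compute sqrt(238.4) = 15.4402
d_c = 0.141 * 15.4402 = 2.177

2.177 m


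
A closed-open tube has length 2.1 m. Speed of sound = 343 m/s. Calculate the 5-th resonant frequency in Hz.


Given values:
  Tube type: closed-open, L = 2.1 m, c = 343 m/s, n = 5
Formula: f_n = (2n - 1) * c / (4 * L)
Compute 2n - 1 = 2*5 - 1 = 9
Compute 4 * L = 4 * 2.1 = 8.4
f = 9 * 343 / 8.4
f = 367.5

367.5 Hz


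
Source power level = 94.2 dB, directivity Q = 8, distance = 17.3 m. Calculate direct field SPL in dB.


Given values:
  Lw = 94.2 dB, Q = 8, r = 17.3 m
Formula: SPL = Lw + 10 * log10(Q / (4 * pi * r^2))
Compute 4 * pi * r^2 = 4 * pi * 17.3^2 = 3760.9891
Compute Q / denom = 8 / 3760.9891 = 0.0021271
Compute 10 * log10(0.0021271) = -26.7221
SPL = 94.2 + (-26.7221) = 67.48

67.48 dB


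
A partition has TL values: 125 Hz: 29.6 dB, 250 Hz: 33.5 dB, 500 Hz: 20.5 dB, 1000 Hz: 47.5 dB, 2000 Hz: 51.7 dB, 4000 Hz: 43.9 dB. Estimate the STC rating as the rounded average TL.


Given TL values at each frequency:
  125 Hz: 29.6 dB
  250 Hz: 33.5 dB
  500 Hz: 20.5 dB
  1000 Hz: 47.5 dB
  2000 Hz: 51.7 dB
  4000 Hz: 43.9 dB
Formula: STC ~ round(average of TL values)
Sum = 29.6 + 33.5 + 20.5 + 47.5 + 51.7 + 43.9 = 226.7
Average = 226.7 / 6 = 37.78
Rounded: 38

38


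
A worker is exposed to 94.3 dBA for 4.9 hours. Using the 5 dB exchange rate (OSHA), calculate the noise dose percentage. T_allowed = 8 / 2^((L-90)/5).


Given values:
  L = 94.3 dBA, T = 4.9 hours
Formula: T_allowed = 8 / 2^((L - 90) / 5)
Compute exponent: (94.3 - 90) / 5 = 0.86
Compute 2^(0.86) = 1.815038
T_allowed = 8 / 1.815038 = 4.407621 hours
Dose = (T / T_allowed) * 100
Dose = (4.9 / 4.407621) * 100 = 111.17

111.17 %


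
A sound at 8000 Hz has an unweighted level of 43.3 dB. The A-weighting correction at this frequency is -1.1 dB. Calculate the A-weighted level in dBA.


Given values:
  SPL = 43.3 dB
  A-weighting at 8000 Hz = -1.1 dB
Formula: L_A = SPL + A_weight
L_A = 43.3 + (-1.1)
L_A = 42.2

42.2 dBA


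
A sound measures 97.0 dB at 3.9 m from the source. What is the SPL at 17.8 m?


Given values:
  SPL1 = 97.0 dB, r1 = 3.9 m, r2 = 17.8 m
Formula: SPL2 = SPL1 - 20 * log10(r2 / r1)
Compute ratio: r2 / r1 = 17.8 / 3.9 = 4.5641
Compute log10: log10(4.5641) = 0.659355
Compute drop: 20 * 0.659355 = 13.1871
SPL2 = 97.0 - 13.1871 = 83.81

83.81 dB


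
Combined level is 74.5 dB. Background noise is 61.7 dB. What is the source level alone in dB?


Given values:
  L_total = 74.5 dB, L_bg = 61.7 dB
Formula: L_source = 10 * log10(10^(L_total/10) - 10^(L_bg/10))
Convert to linear:
  10^(74.5/10) = 28183829.3126
  10^(61.7/10) = 1479108.3882
Difference: 28183829.3126 - 1479108.3882 = 26704720.9244
L_source = 10 * log10(26704720.9244) = 74.27

74.27 dB


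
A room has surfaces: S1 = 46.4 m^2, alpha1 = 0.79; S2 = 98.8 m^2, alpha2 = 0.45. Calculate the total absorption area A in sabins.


Given surfaces:
  Surface 1: 46.4 * 0.79 = 36.656
  Surface 2: 98.8 * 0.45 = 44.46
Formula: A = sum(Si * alpha_i)
A = 36.656 + 44.46
A = 81.12

81.12 sabins


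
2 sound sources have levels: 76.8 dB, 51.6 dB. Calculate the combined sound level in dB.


Formula: L_total = 10 * log10( sum(10^(Li/10)) )
  Source 1: 10^(76.8/10) = 47863009.2323
  Source 2: 10^(51.6/10) = 144543.9771
Sum of linear values = 48007553.2094
L_total = 10 * log10(48007553.2094) = 76.81

76.81 dB


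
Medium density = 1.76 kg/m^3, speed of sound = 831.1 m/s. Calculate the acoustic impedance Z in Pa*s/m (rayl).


Given values:
  rho = 1.76 kg/m^3
  c = 831.1 m/s
Formula: Z = rho * c
Z = 1.76 * 831.1
Z = 1462.74

1462.74 rayl


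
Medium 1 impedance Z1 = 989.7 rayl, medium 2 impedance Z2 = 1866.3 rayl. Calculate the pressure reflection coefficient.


Given values:
  Z1 = 989.7 rayl, Z2 = 1866.3 rayl
Formula: R = (Z2 - Z1) / (Z2 + Z1)
Numerator: Z2 - Z1 = 1866.3 - 989.7 = 876.6
Denominator: Z2 + Z1 = 1866.3 + 989.7 = 2856.0
R = 876.6 / 2856.0 = 0.3069

0.3069


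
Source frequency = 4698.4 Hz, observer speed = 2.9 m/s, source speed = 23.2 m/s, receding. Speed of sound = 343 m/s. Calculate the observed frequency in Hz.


Given values:
  f_s = 4698.4 Hz, v_o = 2.9 m/s, v_s = 23.2 m/s
  Direction: receding
Formula: f_o = f_s * (c - v_o) / (c + v_s)
Numerator: c - v_o = 343 - 2.9 = 340.1
Denominator: c + v_s = 343 + 23.2 = 366.2
f_o = 4698.4 * 340.1 / 366.2 = 4363.53

4363.53 Hz


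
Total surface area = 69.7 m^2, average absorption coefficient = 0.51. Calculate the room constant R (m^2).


Given values:
  S = 69.7 m^2, alpha = 0.51
Formula: R = S * alpha / (1 - alpha)
Numerator: 69.7 * 0.51 = 35.547
Denominator: 1 - 0.51 = 0.49
R = 35.547 / 0.49 = 72.54

72.54 m^2


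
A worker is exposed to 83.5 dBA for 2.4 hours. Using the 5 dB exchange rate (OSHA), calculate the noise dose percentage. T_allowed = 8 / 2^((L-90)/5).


Given values:
  L = 83.5 dBA, T = 2.4 hours
Formula: T_allowed = 8 / 2^((L - 90) / 5)
Compute exponent: (83.5 - 90) / 5 = -1.3
Compute 2^(-1.3) = 0.406126
T_allowed = 8 / 0.406126 = 19.69832 hours
Dose = (T / T_allowed) * 100
Dose = (2.4 / 19.69832) * 100 = 12.18

12.18 %


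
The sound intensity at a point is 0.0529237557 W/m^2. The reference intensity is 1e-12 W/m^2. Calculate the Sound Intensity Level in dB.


Given values:
  I = 0.0529237557 W/m^2
  I_ref = 1e-12 W/m^2
Formula: SIL = 10 * log10(I / I_ref)
Compute ratio: I / I_ref = 52923755700
Compute log10: log10(52923755700) = 10.723651
Multiply: SIL = 10 * 10.723651 = 107.24

107.24 dB


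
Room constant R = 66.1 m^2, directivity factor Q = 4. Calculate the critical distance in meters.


Given values:
  R = 66.1 m^2, Q = 4
Formula: d_c = 0.141 * sqrt(Q * R)
Compute Q * R = 4 * 66.1 = 264.4
Compute sqrt(264.4) = 16.2604
d_c = 0.141 * 16.2604 = 2.293

2.293 m
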